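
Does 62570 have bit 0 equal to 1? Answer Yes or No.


0b1111010001101010, bit 0 = 0. No

No


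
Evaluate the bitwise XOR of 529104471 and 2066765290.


0b11111100010010111111001010111 ^ 0b1111011001100000101010111101010 = 0b1100100101110010010101110111101 = 1689856957

1689856957


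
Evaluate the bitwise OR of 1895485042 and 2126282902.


0b1110000111110101100111001110010 | 0b1111110101111001000000010010110 = 0b1111110111111101100111011110110 = 2130628342

2130628342


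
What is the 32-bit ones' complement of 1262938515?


1262938515 ^ 4294967295 = 3032028780

3032028780


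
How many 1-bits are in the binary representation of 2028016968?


0b1111000111000010001010101001000 has 13 set bits

13


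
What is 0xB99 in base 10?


B99 hex = 2969 decimal

2969


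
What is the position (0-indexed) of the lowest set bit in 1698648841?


0b1100101001111110101001100001001. Lowest set bit at position 0

0


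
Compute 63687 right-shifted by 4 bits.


0b1111100011000111 >> 4 = 0b111110001100 = 3980

3980


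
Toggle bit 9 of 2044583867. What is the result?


2044583867 ^ (1 << 9) = 2044583867 ^ 512 = 2044583355

2044583355


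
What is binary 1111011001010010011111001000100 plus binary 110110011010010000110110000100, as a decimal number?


1111011001010010011111001000100 + 110110011010010000110110000100 = 10110001100100100100101111001000 = 2979154888

2979154888


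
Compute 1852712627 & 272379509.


0b1101110011011100010011010110011 & 0b10000001111000010111001110101 = 0b1011000010011000110001 = 2893361

2893361


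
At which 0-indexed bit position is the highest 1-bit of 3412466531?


0b11001011011001100001101101100011. Highest set bit at position 31

31


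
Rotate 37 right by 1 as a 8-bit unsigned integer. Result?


Rotate 0b100101 right by 1 (8-bit) = 0b10010010 = 146

146


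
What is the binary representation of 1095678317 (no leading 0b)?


1095678317 = 1000001010011101011100101101101 in binary

1000001010011101011100101101101


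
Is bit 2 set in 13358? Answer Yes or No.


0b11010000101110, bit 2 = 1. Yes

Yes


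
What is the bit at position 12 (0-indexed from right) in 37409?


0b1001001000100001, position 12 = 1

1


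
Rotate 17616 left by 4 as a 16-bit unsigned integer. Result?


Rotate 0b100010011010000 left by 4 (16-bit) = 0b100110100000100 = 19716

19716


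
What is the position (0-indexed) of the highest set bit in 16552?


0b100000010101000. Highest set bit at position 14

14


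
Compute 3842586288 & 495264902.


0b11100101000010010011011010110000 & 0b11101100001010010010010000110 = 0b101000000010010010010000000 = 83960960

83960960


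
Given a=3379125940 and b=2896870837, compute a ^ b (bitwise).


3379125940 ^ 2896870837 = 1707336449

1707336449


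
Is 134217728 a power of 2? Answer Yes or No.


0b1000000000000000000000000000. Only one bit set => Yes

Yes


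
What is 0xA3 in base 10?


A3 hex = 163 decimal

163


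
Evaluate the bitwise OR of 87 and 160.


0b1010111 | 0b10100000 = 0b11110111 = 247

247


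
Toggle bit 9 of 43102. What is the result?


43102 ^ (1 << 9) = 43102 ^ 512 = 43614

43614


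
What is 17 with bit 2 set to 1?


17 | (1 << 2) = 17 | 4 = 21

21


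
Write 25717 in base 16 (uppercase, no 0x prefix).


25717 = 6475 hex

6475


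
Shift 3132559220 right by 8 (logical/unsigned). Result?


0b10111010101101110000111101110100 >> 8 = 0b101110101011011100001111 = 12236559

12236559


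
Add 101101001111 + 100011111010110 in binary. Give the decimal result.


101101001111 + 100011111010110 = 101001100100101 = 21285

21285


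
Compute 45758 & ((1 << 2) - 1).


45758 & 3 = 2

2


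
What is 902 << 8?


0b1110000110 << 8 = 0b111000011000000000 = 230912

230912


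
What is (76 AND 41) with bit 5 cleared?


Step 1: 76 & 41 = 8
Step 2: 8 & ~(1 << 5) = 8

8


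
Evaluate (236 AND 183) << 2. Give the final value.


Step 1: 236 & 183 = 164
Step 2: 164 << 2 = 656

656


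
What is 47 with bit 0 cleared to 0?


47 & ~(1 << 0) = 46

46


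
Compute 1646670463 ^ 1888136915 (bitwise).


0b1100010001001100011001001111111 ^ 0b1110000100010101010111011010011 = 0b10010101011001001110010101100 = 313302188

313302188


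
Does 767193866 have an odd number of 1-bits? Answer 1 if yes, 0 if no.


0b101101101110100111001100001010 has 16 ones => parity 0

0


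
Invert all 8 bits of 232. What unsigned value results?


232 ^ 255 = 23

23


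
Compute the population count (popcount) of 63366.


0b1111011110000110 has 10 set bits

10


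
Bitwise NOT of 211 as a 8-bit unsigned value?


~0b11010011 = 0b101100 = 44 (8-bit unsigned)

44


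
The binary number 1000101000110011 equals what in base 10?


1000101000110011 in decimal = 35379

35379


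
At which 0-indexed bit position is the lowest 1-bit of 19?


0b10011. Lowest set bit at position 0

0


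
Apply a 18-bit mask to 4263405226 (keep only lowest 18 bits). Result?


4263405226 & 262143 = 157354

157354


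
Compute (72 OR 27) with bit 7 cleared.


Step 1: 72 | 27 = 91
Step 2: 91 & ~(1 << 7) = 91

91


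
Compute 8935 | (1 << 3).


8935 | (1 << 3) = 8935 | 8 = 8943

8943


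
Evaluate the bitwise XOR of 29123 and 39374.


0b111000111000011 ^ 0b1001100111001110 = 0b1110100000001101 = 59405

59405


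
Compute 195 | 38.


0b11000011 | 0b100110 = 0b11100111 = 231

231


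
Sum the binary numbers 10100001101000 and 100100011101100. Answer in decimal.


10100001101000 + 100100011101100 = 111000101010100 = 29012

29012


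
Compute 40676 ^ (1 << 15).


40676 ^ (1 << 15) = 40676 ^ 32768 = 7908

7908


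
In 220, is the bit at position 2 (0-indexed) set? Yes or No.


0b11011100, bit 2 = 1. Yes

Yes


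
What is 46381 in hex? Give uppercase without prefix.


46381 = B52D hex

B52D


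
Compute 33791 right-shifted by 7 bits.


0b1000001111111111 >> 7 = 0b100000111 = 263

263


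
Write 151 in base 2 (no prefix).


151 = 10010111 in binary

10010111


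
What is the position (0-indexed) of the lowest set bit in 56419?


0b1101110001100011. Lowest set bit at position 0

0


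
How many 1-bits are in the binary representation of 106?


0b1101010 has 4 set bits

4


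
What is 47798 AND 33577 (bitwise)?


0b1011101010110110 & 0b1000001100101001 = 0b1000001000100000 = 33312

33312


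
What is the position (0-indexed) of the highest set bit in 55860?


0b1101101000110100. Highest set bit at position 15

15


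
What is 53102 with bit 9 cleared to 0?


53102 & ~(1 << 9) = 52590

52590


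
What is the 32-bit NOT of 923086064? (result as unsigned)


~0b110111000001010010110011110000 = 0b11001000111110101101001100001111 = 3371881231 (32-bit unsigned)

3371881231


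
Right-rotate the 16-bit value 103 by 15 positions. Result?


Rotate 0b1100111 right by 15 (16-bit) = 0b11001110 = 206

206


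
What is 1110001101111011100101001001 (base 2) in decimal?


1110001101111011100101001001 in decimal = 238532937

238532937


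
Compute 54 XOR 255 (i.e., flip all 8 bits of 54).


54 ^ 255 = 201

201


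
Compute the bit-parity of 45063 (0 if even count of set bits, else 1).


0b1011000000000111 has 6 ones => parity 0

0


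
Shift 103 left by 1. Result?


0b1100111 << 1 = 0b11001110 = 206

206


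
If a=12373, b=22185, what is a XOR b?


12373 ^ 22185 = 26364

26364


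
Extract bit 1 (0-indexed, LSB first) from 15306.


0b11101111001010, position 1 = 1

1


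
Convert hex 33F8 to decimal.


33F8 hex = 13304 decimal

13304


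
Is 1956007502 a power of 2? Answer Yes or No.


0b1110100100101100100111001001110. Multiple bits set => No

No


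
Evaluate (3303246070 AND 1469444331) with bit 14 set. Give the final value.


Step 1: 3303246070 & 1469444331 = 1149337826
Step 2: 1149337826 | (1 << 14) = 1149337826 | 16384 = 1149354210

1149354210


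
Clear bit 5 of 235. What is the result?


235 & ~(1 << 5) = 203

203


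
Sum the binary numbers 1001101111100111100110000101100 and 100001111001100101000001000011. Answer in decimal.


1001101111100111100110000101100 + 100001111001100101000001000011 = 1101111110110100001110001101111 = 1876565103

1876565103


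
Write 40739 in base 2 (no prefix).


40739 = 1001111100100011 in binary

1001111100100011


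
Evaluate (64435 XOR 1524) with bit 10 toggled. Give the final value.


Step 1: 64435 ^ 1524 = 65095
Step 2: 65095 ^ (1 << 10) = 65095 ^ 1024 = 64071

64071


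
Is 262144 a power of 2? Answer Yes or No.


0b1000000000000000000. Only one bit set => Yes

Yes


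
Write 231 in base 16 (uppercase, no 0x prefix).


231 = E7 hex

E7


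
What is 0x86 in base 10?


86 hex = 134 decimal

134


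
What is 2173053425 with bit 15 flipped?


2173053425 ^ (1 << 15) = 2173053425 ^ 32768 = 2173086193

2173086193


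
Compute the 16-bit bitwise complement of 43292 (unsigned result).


~0b1010100100011100 = 0b101011011100011 = 22243 (16-bit unsigned)

22243


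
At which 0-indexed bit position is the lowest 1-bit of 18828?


0b100100110001100. Lowest set bit at position 2

2


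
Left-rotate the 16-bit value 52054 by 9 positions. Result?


Rotate 0b1100101101010110 left by 9 (16-bit) = 0b1010110110010110 = 44438

44438


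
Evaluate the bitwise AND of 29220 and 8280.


0b111001000100100 & 0b10000001011000 = 0b10000000000000 = 8192

8192


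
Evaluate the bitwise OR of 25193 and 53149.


0b110001001101001 | 0b1100111110011101 = 0b1110111111111101 = 61437

61437


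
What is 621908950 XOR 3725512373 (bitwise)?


0b100101000100011001001111010110 ^ 0b11011110000011101100111010110101 = 0b11111011000111110101110101100011 = 4213136739

4213136739


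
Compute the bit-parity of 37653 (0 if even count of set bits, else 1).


0b1001001100010101 has 7 ones => parity 1

1


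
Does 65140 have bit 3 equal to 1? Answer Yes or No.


0b1111111001110100, bit 3 = 0. No

No


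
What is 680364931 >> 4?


0b101000100011011000101110000011 >> 4 = 0b10100010001101100010111000 = 42522808

42522808


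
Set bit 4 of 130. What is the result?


130 | (1 << 4) = 130 | 16 = 146

146


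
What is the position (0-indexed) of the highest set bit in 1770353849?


0b1101001100001010111010010111001. Highest set bit at position 30

30


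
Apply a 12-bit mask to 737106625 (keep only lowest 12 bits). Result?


737106625 & 4095 = 2753

2753


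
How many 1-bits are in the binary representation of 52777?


0b1100111000101001 has 8 set bits

8


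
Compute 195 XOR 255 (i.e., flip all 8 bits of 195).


195 ^ 255 = 60

60


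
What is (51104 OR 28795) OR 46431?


Step 1: 51104 | 28795 = 63483
Step 2: 63483 | 46431 = 63487

63487


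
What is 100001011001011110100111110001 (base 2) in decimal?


100001011001011110100111110001 in decimal = 560327153

560327153


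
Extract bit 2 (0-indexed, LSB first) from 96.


0b1100000, position 2 = 0

0


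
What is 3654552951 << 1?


0b11011001110101000000110101110111 << 1 = 0b110110011101010000001101011101110 = 7309105902

7309105902


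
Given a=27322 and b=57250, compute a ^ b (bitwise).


27322 ^ 57250 = 46360

46360


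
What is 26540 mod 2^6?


26540 & 63 = 44

44


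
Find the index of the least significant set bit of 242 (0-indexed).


0b11110010. Lowest set bit at position 1

1


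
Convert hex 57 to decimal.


57 hex = 87 decimal

87


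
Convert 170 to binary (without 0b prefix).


170 = 10101010 in binary

10101010


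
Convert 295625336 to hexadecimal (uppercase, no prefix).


295625336 = 119EE278 hex

119EE278


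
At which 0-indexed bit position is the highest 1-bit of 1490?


0b10111010010. Highest set bit at position 10

10


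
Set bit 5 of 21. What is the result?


21 | (1 << 5) = 21 | 32 = 53

53


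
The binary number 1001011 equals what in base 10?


1001011 in decimal = 75

75


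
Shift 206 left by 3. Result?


0b11001110 << 3 = 0b11001110000 = 1648

1648


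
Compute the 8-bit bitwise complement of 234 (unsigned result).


~0b11101010 = 0b10101 = 21 (8-bit unsigned)

21


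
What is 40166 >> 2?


0b1001110011100110 >> 2 = 0b10011100111001 = 10041

10041


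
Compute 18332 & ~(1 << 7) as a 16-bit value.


18332 & ~(1 << 7) = 18204

18204


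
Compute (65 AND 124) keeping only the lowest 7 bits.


Step 1: 65 & 124 = 64
Step 2: 64 & 127 = 64

64


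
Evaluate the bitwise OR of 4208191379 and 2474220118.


0b11111010110100111110011110010011 | 0b10010011011110011001101001010110 = 0b11111011111110111111111111010111 = 4227596247

4227596247


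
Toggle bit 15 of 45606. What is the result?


45606 ^ (1 << 15) = 45606 ^ 32768 = 12838

12838


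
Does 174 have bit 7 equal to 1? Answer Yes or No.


0b10101110, bit 7 = 1. Yes

Yes


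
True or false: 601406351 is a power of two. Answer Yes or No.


0b100011110110001011101110001111. Multiple bits set => No

No


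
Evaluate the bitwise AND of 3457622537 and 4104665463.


0b11001110000101110010001000001001 & 0b11110100101010000011100101110111 = 0b11000100000000000010000000000001 = 3288342529

3288342529


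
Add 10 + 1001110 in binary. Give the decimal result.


10 + 1001110 = 1010000 = 80

80


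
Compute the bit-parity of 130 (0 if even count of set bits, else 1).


0b10000010 has 2 ones => parity 0

0


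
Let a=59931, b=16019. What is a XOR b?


59931 ^ 16019 = 54408

54408


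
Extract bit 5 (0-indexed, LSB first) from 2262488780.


0b10000110110110101101011011001100, position 5 = 0

0


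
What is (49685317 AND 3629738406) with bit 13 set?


Step 1: 49685317 & 3629738406 = 5251332
Step 2: 5251332 | (1 << 13) = 5251332 | 8192 = 5251332

5251332


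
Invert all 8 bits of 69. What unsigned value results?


69 ^ 255 = 186

186


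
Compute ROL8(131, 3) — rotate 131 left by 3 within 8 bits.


Rotate 0b10000011 left by 3 (8-bit) = 0b11100 = 28

28


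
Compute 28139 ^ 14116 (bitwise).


0b110110111101011 ^ 0b11011100100100 = 0b101101011001111 = 23247

23247


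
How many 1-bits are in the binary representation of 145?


0b10010001 has 3 set bits

3


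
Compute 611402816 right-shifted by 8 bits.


0b100100011100010100010001000000 >> 8 = 0b1001000111000101000100 = 2388292

2388292


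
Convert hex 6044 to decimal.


6044 hex = 24644 decimal

24644


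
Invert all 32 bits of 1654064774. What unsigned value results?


1654064774 ^ 4294967295 = 2640902521

2640902521


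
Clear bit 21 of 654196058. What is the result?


654196058 & ~(1 << 21) = 652098906

652098906


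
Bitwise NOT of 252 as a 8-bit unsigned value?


~0b11111100 = 0b11 = 3 (8-bit unsigned)

3


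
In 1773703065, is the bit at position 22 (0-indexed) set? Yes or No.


0b1101001101110001000111110011001, bit 22 = 0. No

No


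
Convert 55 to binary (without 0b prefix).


55 = 110111 in binary

110111


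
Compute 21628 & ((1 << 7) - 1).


21628 & 127 = 124

124


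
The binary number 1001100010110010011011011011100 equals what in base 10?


1001100010110010011011011011100 in decimal = 1280915164

1280915164


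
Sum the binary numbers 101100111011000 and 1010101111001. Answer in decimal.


101100111011000 + 1010101111001 = 110111101010001 = 28497

28497


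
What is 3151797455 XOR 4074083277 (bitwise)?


0b10111011110111001001110011001111 ^ 0b11110010110101011001001111001101 = 0b1001001000010010000111100000010 = 1225330434

1225330434


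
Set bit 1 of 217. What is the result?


217 | (1 << 1) = 217 | 2 = 219

219


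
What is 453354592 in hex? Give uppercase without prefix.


453354592 = 1B05A460 hex

1B05A460


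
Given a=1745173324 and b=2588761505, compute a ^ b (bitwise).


1745173324 ^ 2588761505 = 4064831213

4064831213


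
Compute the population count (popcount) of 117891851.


0b111000001101110001100001011 has 13 set bits

13


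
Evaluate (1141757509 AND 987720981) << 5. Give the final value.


Step 1: 1141757509 & 987720981 = 869381
Step 2: 869381 << 5 = 27820192

27820192


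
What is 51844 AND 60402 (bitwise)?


0b1100101010000100 & 0b1110101111110010 = 0b1100101010000000 = 51840

51840


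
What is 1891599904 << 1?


0b1110000101111111000011000100000 << 1 = 0b11100001011111110000110001000000 = 3783199808

3783199808


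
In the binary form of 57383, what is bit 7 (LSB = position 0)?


0b1110000000100111, position 7 = 0

0


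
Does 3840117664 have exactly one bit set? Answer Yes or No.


0b11100100111000111000101110100000. Multiple bits set => No

No


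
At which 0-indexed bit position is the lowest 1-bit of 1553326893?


0b1011100100101011110001100101101. Lowest set bit at position 0

0


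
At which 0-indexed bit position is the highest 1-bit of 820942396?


0b110000111011101001011000111100. Highest set bit at position 29

29


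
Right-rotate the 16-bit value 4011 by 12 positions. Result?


Rotate 0b111110101011 right by 12 (16-bit) = 0b1111101010110000 = 64176

64176


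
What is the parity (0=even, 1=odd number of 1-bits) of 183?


0b10110111 has 6 ones => parity 0

0


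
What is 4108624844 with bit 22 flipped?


4108624844 ^ (1 << 22) = 4108624844 ^ 4194304 = 4104430540

4104430540


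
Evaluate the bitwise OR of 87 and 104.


0b1010111 | 0b1101000 = 0b1111111 = 127

127


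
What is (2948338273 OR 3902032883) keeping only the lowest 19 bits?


Step 1: 2948338273 | 3902032883 = 4022098931
Step 2: 4022098931 & 524287 = 285683

285683


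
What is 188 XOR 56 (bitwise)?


0b10111100 ^ 0b111000 = 0b10000100 = 132

132


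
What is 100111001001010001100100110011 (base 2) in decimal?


100111001001010001100100110011 in decimal = 656742707

656742707


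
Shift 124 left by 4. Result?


0b1111100 << 4 = 0b11111000000 = 1984

1984


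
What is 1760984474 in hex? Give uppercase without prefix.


1760984474 = 68F67D9A hex

68F67D9A


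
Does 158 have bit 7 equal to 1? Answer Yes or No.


0b10011110, bit 7 = 1. Yes

Yes


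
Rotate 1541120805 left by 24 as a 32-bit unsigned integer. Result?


Rotate 0b1011011110110111010001100100101 left by 24 (32-bit) = 0b100101010110111101101110100011 = 626776995

626776995


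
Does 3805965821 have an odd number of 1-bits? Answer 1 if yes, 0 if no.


0b11100010110110100110110111111101 has 21 ones => parity 1

1


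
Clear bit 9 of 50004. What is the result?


50004 & ~(1 << 9) = 49492

49492


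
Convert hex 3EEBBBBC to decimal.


3EEBBBBC hex = 1055636412 decimal

1055636412


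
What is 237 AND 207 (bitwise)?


0b11101101 & 0b11001111 = 0b11001101 = 205

205


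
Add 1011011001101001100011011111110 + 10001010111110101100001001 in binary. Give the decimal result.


1011011001101001100011011111110 + 10001010111110101100001001 = 1011101011000001011001000000111 = 1566618119

1566618119


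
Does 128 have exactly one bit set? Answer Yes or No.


0b10000000. Only one bit set => Yes

Yes


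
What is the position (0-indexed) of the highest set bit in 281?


0b100011001. Highest set bit at position 8

8


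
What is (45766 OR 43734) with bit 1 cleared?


Step 1: 45766 | 43734 = 47830
Step 2: 47830 & ~(1 << 1) = 47828

47828


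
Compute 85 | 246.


0b1010101 | 0b11110110 = 0b11110111 = 247

247


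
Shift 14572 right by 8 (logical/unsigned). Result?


0b11100011101100 >> 8 = 0b111000 = 56

56


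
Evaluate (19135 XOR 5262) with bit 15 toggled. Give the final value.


Step 1: 19135 ^ 5262 = 24113
Step 2: 24113 ^ (1 << 15) = 24113 ^ 32768 = 56881

56881


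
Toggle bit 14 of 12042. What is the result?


12042 ^ (1 << 14) = 12042 ^ 16384 = 28426

28426


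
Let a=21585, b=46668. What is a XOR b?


21585 ^ 46668 = 57885

57885


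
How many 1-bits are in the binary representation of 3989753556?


0b11101101110011101100111011010100 has 20 set bits

20


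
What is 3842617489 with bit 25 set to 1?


3842617489 | (1 << 25) = 3842617489 | 33554432 = 3876171921

3876171921


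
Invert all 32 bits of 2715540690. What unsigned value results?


2715540690 ^ 4294967295 = 1579426605

1579426605


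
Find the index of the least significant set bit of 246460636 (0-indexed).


0b1110101100001011000011011100. Lowest set bit at position 2

2


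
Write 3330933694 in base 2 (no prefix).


3330933694 = 11000110100010100000001110111110 in binary

11000110100010100000001110111110


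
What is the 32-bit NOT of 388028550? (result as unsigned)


~0b10111001000001101100010000110 = 0b11101000110111110010011101111001 = 3906938745 (32-bit unsigned)

3906938745


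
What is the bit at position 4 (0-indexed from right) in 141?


0b10001101, position 4 = 0

0


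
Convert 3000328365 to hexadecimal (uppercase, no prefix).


3000328365 = B2D560AD hex

B2D560AD


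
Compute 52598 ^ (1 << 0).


52598 ^ (1 << 0) = 52598 ^ 1 = 52599

52599


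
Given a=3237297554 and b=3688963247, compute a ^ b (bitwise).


3237297554 ^ 3688963247 = 454304061

454304061


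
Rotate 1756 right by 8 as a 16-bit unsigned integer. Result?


Rotate 0b11011011100 right by 8 (16-bit) = 0b1101110000000110 = 56326

56326


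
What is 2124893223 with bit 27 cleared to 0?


2124893223 & ~(1 << 27) = 1990675495

1990675495


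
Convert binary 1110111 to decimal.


1110111 in decimal = 119

119


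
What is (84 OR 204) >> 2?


Step 1: 84 | 204 = 220
Step 2: 220 >> 2 = 55

55


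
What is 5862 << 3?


0b1011011100110 << 3 = 0b1011011100110000 = 46896

46896


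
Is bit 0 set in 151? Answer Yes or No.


0b10010111, bit 0 = 1. Yes

Yes


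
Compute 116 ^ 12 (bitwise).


0b1110100 ^ 0b1100 = 0b1111000 = 120

120


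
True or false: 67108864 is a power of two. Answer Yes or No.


0b100000000000000000000000000. Only one bit set => Yes

Yes


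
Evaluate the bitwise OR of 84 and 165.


0b1010100 | 0b10100101 = 0b11110101 = 245

245


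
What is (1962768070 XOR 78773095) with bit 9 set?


Step 1: 1962768070 ^ 78773095 = 1884065185
Step 2: 1884065185 | (1 << 9) = 1884065185 | 512 = 1884065697

1884065697


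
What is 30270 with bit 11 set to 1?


30270 | (1 << 11) = 30270 | 2048 = 32318

32318


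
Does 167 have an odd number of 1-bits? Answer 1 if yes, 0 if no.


0b10100111 has 5 ones => parity 1

1


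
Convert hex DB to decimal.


DB hex = 219 decimal

219


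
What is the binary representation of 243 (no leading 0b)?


243 = 11110011 in binary

11110011


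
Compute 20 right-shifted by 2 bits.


0b10100 >> 2 = 0b101 = 5

5


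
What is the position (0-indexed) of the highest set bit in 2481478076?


0b10010011111010000101100110111100. Highest set bit at position 31

31


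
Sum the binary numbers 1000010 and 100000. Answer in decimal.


1000010 + 100000 = 1100010 = 98

98


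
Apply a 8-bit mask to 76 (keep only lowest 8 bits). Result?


76 & 255 = 76

76


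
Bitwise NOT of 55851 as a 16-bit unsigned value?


~0b1101101000101011 = 0b10010111010100 = 9684 (16-bit unsigned)

9684


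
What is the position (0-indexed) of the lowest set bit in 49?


0b110001. Lowest set bit at position 0

0


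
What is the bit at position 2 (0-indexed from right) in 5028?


0b1001110100100, position 2 = 1

1


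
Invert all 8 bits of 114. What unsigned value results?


114 ^ 255 = 141

141


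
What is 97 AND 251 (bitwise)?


0b1100001 & 0b11111011 = 0b1100001 = 97

97


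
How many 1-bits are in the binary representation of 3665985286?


0b11011010100000100111111100000110 has 16 set bits

16


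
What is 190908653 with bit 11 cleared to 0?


190908653 & ~(1 << 11) = 190906605

190906605


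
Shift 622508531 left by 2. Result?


0b100101000110101011100111110011 << 2 = 0b10010100011010101110011111001100 = 2490034124

2490034124


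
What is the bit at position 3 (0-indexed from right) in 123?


0b1111011, position 3 = 1

1


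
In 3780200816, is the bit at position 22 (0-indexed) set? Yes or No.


0b11100001010100010100100101110000, bit 22 = 1. Yes

Yes


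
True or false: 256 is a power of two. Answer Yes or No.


0b100000000. Only one bit set => Yes

Yes


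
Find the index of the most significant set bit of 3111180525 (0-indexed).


0b10111001011100001101100011101101. Highest set bit at position 31

31


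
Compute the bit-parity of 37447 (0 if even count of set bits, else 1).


0b1001001001000111 has 7 ones => parity 1

1


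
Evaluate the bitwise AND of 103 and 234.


0b1100111 & 0b11101010 = 0b1100010 = 98

98


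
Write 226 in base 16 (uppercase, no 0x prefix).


226 = E2 hex

E2


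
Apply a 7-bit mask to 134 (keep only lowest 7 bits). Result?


134 & 127 = 6

6


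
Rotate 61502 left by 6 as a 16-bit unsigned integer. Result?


Rotate 0b1111000000111110 left by 6 (16-bit) = 0b111110111100 = 4028

4028


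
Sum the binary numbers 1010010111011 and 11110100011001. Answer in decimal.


1010010111011 + 11110100011001 = 101000111010100 = 20948

20948


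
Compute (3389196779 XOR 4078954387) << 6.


Step 1: 3389196779 ^ 4078954387 = 958197368
Step 2: 958197368 << 6 = 61324631552

61324631552


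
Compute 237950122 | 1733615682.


0b1110001011101101010010101010 | 0b1100111010101001110000001000010 = 0b1101111011111101111010011101010 = 1870591210

1870591210


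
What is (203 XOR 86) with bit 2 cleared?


Step 1: 203 ^ 86 = 157
Step 2: 157 & ~(1 << 2) = 153

153


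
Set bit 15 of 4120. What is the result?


4120 | (1 << 15) = 4120 | 32768 = 36888

36888


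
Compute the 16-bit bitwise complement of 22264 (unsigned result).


~0b101011011111000 = 0b1010100100000111 = 43271 (16-bit unsigned)

43271


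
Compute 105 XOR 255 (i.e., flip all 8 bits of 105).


105 ^ 255 = 150

150


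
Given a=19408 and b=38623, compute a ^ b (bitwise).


19408 ^ 38623 = 56591

56591


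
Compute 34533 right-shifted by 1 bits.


0b1000011011100101 >> 1 = 0b100001101110010 = 17266

17266


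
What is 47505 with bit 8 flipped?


47505 ^ (1 << 8) = 47505 ^ 256 = 47249

47249


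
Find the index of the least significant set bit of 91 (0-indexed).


0b1011011. Lowest set bit at position 0

0


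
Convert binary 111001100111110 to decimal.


111001100111110 in decimal = 29502

29502


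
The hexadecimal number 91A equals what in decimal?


91A hex = 2330 decimal

2330


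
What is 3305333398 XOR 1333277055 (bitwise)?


0b11000101000000110110001010010110 ^ 0b1001111011110000011000101111111 = 0b10001010011110110101001111101001 = 2323338217

2323338217


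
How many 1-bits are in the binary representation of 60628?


0b1110110011010100 has 9 set bits

9


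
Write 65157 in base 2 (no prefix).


65157 = 1111111010000101 in binary

1111111010000101


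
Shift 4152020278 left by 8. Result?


0b11110111011110101100110100110110 << 8 = 0b1111011101111010110011010011011000000000 = 1062917191168

1062917191168


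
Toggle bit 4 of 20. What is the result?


20 ^ (1 << 4) = 20 ^ 16 = 4

4


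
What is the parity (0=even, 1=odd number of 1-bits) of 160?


0b10100000 has 2 ones => parity 0

0


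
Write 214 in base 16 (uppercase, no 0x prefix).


214 = D6 hex

D6


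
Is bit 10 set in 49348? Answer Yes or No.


0b1100000011000100, bit 10 = 0. No

No


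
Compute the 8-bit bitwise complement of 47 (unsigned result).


~0b101111 = 0b11010000 = 208 (8-bit unsigned)

208


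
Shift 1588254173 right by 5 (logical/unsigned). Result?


0b1011110101010101101010111011101 >> 5 = 0b10111101010101011010101110 = 49632942

49632942


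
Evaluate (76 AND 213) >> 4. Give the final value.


Step 1: 76 & 213 = 68
Step 2: 68 >> 4 = 4

4


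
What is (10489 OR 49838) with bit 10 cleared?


Step 1: 10489 | 49838 = 60159
Step 2: 60159 & ~(1 << 10) = 60159

60159


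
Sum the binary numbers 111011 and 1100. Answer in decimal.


111011 + 1100 = 1000111 = 71

71


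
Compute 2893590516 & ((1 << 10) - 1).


2893590516 & 1023 = 1012

1012


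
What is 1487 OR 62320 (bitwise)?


0b10111001111 | 0b1111001101110000 = 0b1111011111111111 = 63487

63487


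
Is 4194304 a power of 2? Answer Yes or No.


0b10000000000000000000000. Only one bit set => Yes

Yes


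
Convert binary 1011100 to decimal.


1011100 in decimal = 92

92


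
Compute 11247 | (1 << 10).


11247 | (1 << 10) = 11247 | 1024 = 12271

12271


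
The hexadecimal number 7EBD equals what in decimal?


7EBD hex = 32445 decimal

32445


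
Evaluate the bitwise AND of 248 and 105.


0b11111000 & 0b1101001 = 0b1101000 = 104

104


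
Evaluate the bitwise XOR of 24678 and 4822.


0b110000001100110 ^ 0b1001011010110 = 0b111001010110000 = 29360

29360


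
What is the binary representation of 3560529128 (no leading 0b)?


3560529128 = 11010100001110010101110011101000 in binary

11010100001110010101110011101000


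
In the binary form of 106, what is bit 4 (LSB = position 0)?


0b1101010, position 4 = 0

0


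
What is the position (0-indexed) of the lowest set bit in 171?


0b10101011. Lowest set bit at position 0

0


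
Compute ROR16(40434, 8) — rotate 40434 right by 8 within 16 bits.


Rotate 0b1001110111110010 right by 8 (16-bit) = 0b1111001010011101 = 62109

62109


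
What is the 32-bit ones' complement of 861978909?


861978909 ^ 4294967295 = 3432988386

3432988386


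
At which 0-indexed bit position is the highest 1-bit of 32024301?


0b1111010001010011011101101. Highest set bit at position 24

24


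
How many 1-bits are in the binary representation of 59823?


0b1110100110101111 has 11 set bits

11


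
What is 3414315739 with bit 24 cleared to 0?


3414315739 & ~(1 << 24) = 3397538523

3397538523


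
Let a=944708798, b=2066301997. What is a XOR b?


944708798 ^ 2066301997 = 1130780819

1130780819


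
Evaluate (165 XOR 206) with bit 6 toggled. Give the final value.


Step 1: 165 ^ 206 = 107
Step 2: 107 ^ (1 << 6) = 107 ^ 64 = 43

43


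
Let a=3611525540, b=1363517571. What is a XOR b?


3611525540 ^ 1363517571 = 2248548647

2248548647


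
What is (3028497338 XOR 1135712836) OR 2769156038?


Step 1: 3028497338 ^ 1135712836 = 4147292670
Step 2: 4147292670 | 2769156038 = 4148166654

4148166654


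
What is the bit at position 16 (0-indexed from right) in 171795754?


0b1010001111010110010100101010, position 16 = 1

1


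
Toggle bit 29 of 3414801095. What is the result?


3414801095 ^ (1 << 29) = 3414801095 ^ 536870912 = 3951672007

3951672007


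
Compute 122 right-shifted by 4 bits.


0b1111010 >> 4 = 0b111 = 7

7


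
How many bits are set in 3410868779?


0b11001011010011011011101000101011 has 18 set bits

18


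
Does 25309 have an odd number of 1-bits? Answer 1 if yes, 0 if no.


0b110001011011101 has 9 ones => parity 1

1


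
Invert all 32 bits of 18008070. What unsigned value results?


18008070 ^ 4294967295 = 4276959225

4276959225


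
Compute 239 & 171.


0b11101111 & 0b10101011 = 0b10101011 = 171

171


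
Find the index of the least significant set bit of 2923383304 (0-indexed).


0b10101110001111110100101000001000. Lowest set bit at position 3

3


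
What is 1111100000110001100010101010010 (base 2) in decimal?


1111100000110001100010101010010 in decimal = 2081998162

2081998162


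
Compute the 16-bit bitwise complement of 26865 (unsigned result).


~0b110100011110001 = 0b1001011100001110 = 38670 (16-bit unsigned)

38670


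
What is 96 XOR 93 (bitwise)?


0b1100000 ^ 0b1011101 = 0b111101 = 61

61


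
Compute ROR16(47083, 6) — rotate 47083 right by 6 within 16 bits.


Rotate 0b1011011111101011 right by 6 (16-bit) = 0b1010111011011111 = 44767

44767


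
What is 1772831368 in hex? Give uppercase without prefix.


1772831368 = 69AB4288 hex

69AB4288


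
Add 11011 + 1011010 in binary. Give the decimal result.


11011 + 1011010 = 1110101 = 117

117


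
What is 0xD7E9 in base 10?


D7E9 hex = 55273 decimal

55273


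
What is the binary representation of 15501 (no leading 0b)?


15501 = 11110010001101 in binary

11110010001101


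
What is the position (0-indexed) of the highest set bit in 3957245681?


0b11101011110111101100011011110001. Highest set bit at position 31

31


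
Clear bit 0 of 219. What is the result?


219 & ~(1 << 0) = 218

218


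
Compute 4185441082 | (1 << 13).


4185441082 | (1 << 13) = 4185441082 | 8192 = 4185449274

4185449274


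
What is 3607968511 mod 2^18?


3607968511 & 262143 = 80639

80639


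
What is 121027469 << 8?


0b111001101101011101110001101 << 8 = 0b11100110110101110111000110100000000 = 30983032064

30983032064


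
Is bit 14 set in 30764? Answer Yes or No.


0b111100000101100, bit 14 = 1. Yes

Yes


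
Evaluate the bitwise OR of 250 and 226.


0b11111010 | 0b11100010 = 0b11111010 = 250

250


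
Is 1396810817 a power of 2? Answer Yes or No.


0b1010011010000011010010001000001. Multiple bits set => No

No


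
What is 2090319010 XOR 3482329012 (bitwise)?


0b1111100100101111011110010100010 ^ 0b11001111100100000001111110110100 = 0b10110011000001111010001100010110 = 3003622166

3003622166


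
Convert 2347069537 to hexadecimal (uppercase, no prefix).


2347069537 = 8BE57061 hex

8BE57061


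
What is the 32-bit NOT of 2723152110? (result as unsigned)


~0b10100010010100000000000011101110 = 0b1011101101011111111111100010001 = 1571815185 (32-bit unsigned)

1571815185


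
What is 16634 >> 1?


0b100000011111010 >> 1 = 0b10000001111101 = 8317

8317


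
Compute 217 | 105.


0b11011001 | 0b1101001 = 0b11111001 = 249

249


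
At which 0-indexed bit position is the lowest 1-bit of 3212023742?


0b10111111011100111001011110111110. Lowest set bit at position 1

1


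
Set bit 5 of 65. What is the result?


65 | (1 << 5) = 65 | 32 = 97

97


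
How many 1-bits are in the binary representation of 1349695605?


0b1010000011100101011100001110101 has 15 set bits

15


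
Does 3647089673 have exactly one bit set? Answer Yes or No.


0b11011001011000100010110000001001. Multiple bits set => No

No


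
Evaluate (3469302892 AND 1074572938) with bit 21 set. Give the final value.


Step 1: 3469302892 & 1074572938 = 1074269192
Step 2: 1074269192 | (1 << 21) = 1074269192 | 2097152 = 1076366344

1076366344


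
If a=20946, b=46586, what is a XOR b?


20946 ^ 46586 = 58408

58408


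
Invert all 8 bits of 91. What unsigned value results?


91 ^ 255 = 164

164


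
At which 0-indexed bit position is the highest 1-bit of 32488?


0b111111011101000. Highest set bit at position 14

14


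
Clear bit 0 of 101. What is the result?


101 & ~(1 << 0) = 100

100


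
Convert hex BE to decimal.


BE hex = 190 decimal

190


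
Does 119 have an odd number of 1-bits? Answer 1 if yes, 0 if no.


0b1110111 has 6 ones => parity 0

0


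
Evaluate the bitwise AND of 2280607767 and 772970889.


0b10000111111011110101000000010111 & 0b101110000100101001100110001001 = 0b110000000100001000000000001 = 100798465

100798465


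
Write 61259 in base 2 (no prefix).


61259 = 1110111101001011 in binary

1110111101001011


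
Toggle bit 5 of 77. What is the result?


77 ^ (1 << 5) = 77 ^ 32 = 109

109


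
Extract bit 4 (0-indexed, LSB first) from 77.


0b1001101, position 4 = 0

0


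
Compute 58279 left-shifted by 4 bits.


0b1110001110100111 << 4 = 0b11100011101001110000 = 932464

932464


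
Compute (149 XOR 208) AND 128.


Step 1: 149 ^ 208 = 69
Step 2: 69 & 128 = 0

0


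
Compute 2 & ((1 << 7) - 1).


2 & 127 = 2

2


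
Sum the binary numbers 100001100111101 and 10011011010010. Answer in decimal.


100001100111101 + 10011011010010 = 110101000001111 = 27151

27151


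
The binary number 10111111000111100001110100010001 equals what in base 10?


10111111000111100001110100010001 in decimal = 3206421777

3206421777


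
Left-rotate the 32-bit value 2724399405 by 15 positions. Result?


Rotate 0b10100010011000110000100100101101 left by 15 (32-bit) = 0b10000100100101101101000100110001 = 2224476465

2224476465


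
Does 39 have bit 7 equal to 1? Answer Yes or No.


0b100111, bit 7 = 0. No

No


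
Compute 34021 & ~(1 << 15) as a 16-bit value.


34021 & ~(1 << 15) = 1253

1253


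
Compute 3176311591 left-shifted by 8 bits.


0b10111101010100101010101100100111 << 8 = 0b1011110101010010101010110010011100000000 = 813135767296

813135767296


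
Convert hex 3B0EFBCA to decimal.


3B0EFBCA hex = 990837706 decimal

990837706


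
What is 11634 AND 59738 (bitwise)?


0b10110101110010 & 0b1110100101011010 = 0b10100101010010 = 10578

10578


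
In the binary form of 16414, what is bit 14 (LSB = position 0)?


0b100000000011110, position 14 = 1

1


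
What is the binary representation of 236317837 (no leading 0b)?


236317837 = 1110000101011110110010001101 in binary

1110000101011110110010001101


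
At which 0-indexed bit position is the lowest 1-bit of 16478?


0b100000001011110. Lowest set bit at position 1

1


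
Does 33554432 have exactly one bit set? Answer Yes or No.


0b10000000000000000000000000. Only one bit set => Yes

Yes


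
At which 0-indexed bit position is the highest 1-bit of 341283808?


0b10100010101111001001111100000. Highest set bit at position 28

28


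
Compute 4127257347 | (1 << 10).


4127257347 | (1 << 10) = 4127257347 | 1024 = 4127258371

4127258371


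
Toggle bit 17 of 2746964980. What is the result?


2746964980 ^ (1 << 17) = 2746964980 ^ 131072 = 2746833908

2746833908


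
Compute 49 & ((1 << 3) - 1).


49 & 7 = 1

1


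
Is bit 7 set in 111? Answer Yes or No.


0b1101111, bit 7 = 0. No

No


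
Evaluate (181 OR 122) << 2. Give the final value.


Step 1: 181 | 122 = 255
Step 2: 255 << 2 = 1020

1020


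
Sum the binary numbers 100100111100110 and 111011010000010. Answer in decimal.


100100111100110 + 111011010000010 = 1100000001101000 = 49256

49256


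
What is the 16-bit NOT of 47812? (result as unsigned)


~0b1011101011000100 = 0b100010100111011 = 17723 (16-bit unsigned)

17723


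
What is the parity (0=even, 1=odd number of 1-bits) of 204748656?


0b1100001101000011011101110000 has 13 ones => parity 1

1
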